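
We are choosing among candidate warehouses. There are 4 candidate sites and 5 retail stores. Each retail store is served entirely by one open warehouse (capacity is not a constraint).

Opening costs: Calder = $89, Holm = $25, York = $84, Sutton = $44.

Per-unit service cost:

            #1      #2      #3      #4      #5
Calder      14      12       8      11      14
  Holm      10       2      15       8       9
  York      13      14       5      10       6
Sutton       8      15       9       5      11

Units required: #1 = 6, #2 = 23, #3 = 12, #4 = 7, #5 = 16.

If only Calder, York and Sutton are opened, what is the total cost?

Total cost: 732

Each retail store is assigned to its cheapest site among the open ones.
{Calder, York, Sutton}: #1→Sutton 8·6=48, #2→Calder 12·23=276, #3→York 5·12=60, #4→Sutton 5·7=35, #5→York 6·16=96. Service 515; fixed 217; total 732.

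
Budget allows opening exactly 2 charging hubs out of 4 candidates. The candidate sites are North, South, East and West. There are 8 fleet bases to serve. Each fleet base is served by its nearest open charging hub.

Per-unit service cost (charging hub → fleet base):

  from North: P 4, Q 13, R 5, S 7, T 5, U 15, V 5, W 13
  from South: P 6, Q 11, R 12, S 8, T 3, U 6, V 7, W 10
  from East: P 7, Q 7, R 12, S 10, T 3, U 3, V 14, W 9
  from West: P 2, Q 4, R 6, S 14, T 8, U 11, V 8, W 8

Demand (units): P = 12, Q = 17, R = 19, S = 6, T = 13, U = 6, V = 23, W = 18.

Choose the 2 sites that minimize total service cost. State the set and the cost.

With exactly 2 open, each fleet base uses its cheapest among the chosen.
{North, West}: P→West 2·12=24, Q→West 4·17=68, R→North 5·19=95, S→North 7·6=42, T→North 5·13=65, U→West 11·6=66, V→North 5·23=115, W→West 8·18=144. Service cost 619.
{South, West}: service cost 634
{North, East}: service cost 638
Among all 6 size-2 choices, {North, West} is lowest.

Choose North and West; total service cost 619.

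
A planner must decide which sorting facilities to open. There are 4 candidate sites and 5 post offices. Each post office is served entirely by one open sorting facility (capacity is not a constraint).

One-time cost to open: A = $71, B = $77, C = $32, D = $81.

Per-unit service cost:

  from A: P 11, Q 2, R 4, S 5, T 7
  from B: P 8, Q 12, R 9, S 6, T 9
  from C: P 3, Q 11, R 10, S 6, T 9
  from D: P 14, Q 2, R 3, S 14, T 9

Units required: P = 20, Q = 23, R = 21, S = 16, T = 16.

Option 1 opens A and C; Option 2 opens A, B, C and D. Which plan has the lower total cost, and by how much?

Option 1: {A, C}: P→C 3·20=60, Q→A 2·23=46, R→A 4·21=84, S→A 5·16=80, T→A 7·16=112. Service 382; fixed 103; total 485.
Option 2: {A, B, C, D}: P→C 3·20=60, Q→A 2·23=46, R→D 3·21=63, S→A 5·16=80, T→A 7·16=112. Service 361; fixed 261; total 622.
Difference: |485 − 622| = 137.

Option 1 is cheaper by 137.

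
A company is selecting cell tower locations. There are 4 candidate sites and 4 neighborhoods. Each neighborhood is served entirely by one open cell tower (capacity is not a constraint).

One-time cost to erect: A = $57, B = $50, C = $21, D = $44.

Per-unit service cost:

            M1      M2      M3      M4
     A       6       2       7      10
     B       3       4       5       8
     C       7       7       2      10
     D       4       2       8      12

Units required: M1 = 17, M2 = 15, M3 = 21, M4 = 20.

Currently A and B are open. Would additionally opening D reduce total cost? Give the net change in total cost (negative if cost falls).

No — net change +44 (cost rises by 44).

Current service cost with {A, B}: 346.
Adding D: each neighborhood re-picks its cheapest; new service cost 346, saving 0.
Extra fixed cost: 44. Net change = 44 − 0 = 44.
(Totals: 453 → 497.)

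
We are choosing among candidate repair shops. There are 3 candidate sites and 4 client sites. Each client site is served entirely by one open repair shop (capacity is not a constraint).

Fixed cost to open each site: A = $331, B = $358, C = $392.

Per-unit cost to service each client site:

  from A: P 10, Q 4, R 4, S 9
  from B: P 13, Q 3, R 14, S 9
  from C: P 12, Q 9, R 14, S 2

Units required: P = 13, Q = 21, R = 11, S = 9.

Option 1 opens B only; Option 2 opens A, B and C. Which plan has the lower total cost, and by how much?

Option 1 is cheaper by 511.

Option 1: {B}: P→B 13·13=169, Q→B 3·21=63, R→B 14·11=154, S→B 9·9=81. Service 467; fixed 358; total 825.
Option 2: {A, B, C}: P→A 10·13=130, Q→B 3·21=63, R→A 4·11=44, S→C 2·9=18. Service 255; fixed 1081; total 1336.
Difference: |825 − 1336| = 511.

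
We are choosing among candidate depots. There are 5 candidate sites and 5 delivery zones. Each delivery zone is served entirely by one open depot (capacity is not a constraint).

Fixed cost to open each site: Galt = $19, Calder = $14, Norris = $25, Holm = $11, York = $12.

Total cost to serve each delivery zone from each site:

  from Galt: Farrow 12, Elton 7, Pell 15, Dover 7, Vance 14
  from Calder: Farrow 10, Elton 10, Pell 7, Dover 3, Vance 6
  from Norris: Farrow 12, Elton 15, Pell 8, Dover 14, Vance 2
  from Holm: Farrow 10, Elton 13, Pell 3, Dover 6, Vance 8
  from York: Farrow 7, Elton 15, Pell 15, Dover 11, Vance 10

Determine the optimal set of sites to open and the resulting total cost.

Open Calder only; minimum total cost 50.

For any fixed open set, each delivery zone goes to its cheapest open site; total = fixed + service.
{Calder}: Farrow→Calder 10, Elton→Calder 10, Pell→Calder 7, Dover→Calder 3, Vance→Calder 6. Service 36; fixed 14; total 50.
{Holm}: service 40 + fixed 11 = 51
{Calder, Holm}: Farrow→Calder 10, Elton→Calder 10, Pell→Holm 3, Dover→Calder 3, Vance→Calder 6. Service 32; fixed 25; total 57.
{Galt, Calder, Norris, Holm, York}: service 22 + fixed 81 = 103
No other subset beats 50.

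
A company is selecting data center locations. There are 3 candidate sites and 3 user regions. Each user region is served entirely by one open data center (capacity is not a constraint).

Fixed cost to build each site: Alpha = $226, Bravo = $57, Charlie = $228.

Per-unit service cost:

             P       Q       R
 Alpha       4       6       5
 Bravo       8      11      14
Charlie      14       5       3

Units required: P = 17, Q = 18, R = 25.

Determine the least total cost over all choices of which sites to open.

Minimum total cost: 527

For any fixed open set, each user region goes to its cheapest open site; total = fixed + service.
{Alpha}: P→Alpha 4·17=68, Q→Alpha 6·18=108, R→Alpha 5·25=125. Service 301; fixed 226; total 527.
{Alpha, Bravo}: service 301 + fixed 283 = 584
{Bravo, Charlie}: service 301 + fixed 285 = 586
{Alpha, Bravo, Charlie}: service 233 + fixed 511 = 744
No other subset beats 527.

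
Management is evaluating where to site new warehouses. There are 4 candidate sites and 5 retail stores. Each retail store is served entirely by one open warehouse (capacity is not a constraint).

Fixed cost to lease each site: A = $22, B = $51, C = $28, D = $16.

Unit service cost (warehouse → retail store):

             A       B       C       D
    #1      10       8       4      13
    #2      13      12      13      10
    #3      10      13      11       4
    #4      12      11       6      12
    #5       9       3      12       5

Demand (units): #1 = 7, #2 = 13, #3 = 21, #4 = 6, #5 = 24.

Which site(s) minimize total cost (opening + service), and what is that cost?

Open C and D; minimum total cost 442.

For any fixed open set, each retail store goes to its cheapest open site; total = fixed + service.
{C, D}: #1→C 4·7=28, #2→D 10·13=130, #3→D 4·21=84, #4→C 6·6=36, #5→D 5·24=120. Service 398; fixed 44; total 442.
{B, C, D}: service 350 + fixed 95 = 445
{A, C, D}: service 398 + fixed 66 = 464
{A, B, C, D}: #1→C 4·7=28, #2→D 10·13=130, #3→D 4·21=84, #4→C 6·6=36, #5→B 3·24=72. Service 350; fixed 117; total 467.
No other subset beats 442.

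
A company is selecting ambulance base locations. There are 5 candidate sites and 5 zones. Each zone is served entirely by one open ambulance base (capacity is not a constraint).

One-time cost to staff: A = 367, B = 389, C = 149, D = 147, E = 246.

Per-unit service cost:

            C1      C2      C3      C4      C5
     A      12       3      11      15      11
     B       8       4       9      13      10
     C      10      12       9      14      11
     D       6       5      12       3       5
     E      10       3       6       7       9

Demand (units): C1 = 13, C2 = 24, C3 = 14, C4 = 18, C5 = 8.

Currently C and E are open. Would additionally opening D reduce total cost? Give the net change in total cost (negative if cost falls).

Current service cost with {C, E}: 484.
Adding D: each zone re-picks its cheapest; new service cost 328, saving 156.
Extra fixed cost: 147. Net change = 147 − 156 = -9.
(Totals: 879 → 870.)

Yes — net change −9 (cost falls by 9).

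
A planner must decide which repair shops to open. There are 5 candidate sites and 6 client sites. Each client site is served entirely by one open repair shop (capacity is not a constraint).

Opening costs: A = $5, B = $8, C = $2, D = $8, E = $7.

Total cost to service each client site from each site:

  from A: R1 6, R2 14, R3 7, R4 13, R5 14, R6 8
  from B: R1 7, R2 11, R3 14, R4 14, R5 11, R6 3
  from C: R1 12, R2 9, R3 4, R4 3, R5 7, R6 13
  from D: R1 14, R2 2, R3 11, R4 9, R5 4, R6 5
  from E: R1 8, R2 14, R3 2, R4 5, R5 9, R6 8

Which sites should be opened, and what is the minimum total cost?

Open A, C and D; minimum total cost 39.

For any fixed open set, each client site goes to its cheapest open site; total = fixed + service.
{A, C, D}: R1→A 6, R2→D 2, R3→C 4, R4→C 3, R5→D 4, R6→D 5. Service 24; fixed 15; total 39.
{C, D}: service 30 + fixed 10 = 40
{B, C, D}: R1→B 7, R2→D 2, R3→C 4, R4→C 3, R5→D 4, R6→B 3. Service 23; fixed 18; total 41.
{A, B, C, D, E}: service 20 + fixed 30 = 50
No other subset beats 39.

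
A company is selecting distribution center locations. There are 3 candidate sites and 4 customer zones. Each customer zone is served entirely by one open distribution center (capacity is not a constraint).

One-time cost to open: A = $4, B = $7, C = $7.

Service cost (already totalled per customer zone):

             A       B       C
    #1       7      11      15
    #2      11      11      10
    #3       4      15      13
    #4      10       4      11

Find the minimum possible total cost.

For any fixed open set, each customer zone goes to its cheapest open site; total = fixed + service.
{A}: #1→A 7, #2→A 11, #3→A 4, #4→A 10. Service 32; fixed 4; total 36.
{A, B}: #1→A 7, #2→A 11, #3→A 4, #4→B 4. Service 26; fixed 11; total 37.
{A, C}: service 31 + fixed 11 = 42
{A, B, C}: service 25 + fixed 18 = 43
(All 7 nonempty subsets were checked; A only is lowest.)

Minimum total cost: 36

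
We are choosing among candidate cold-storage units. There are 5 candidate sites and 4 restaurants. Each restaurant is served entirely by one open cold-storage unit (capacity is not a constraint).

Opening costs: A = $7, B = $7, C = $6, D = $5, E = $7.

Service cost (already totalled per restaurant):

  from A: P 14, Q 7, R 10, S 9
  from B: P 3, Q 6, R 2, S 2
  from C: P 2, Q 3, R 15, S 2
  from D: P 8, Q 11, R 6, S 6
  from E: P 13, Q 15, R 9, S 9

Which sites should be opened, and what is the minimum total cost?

Open B only; minimum total cost 20.

For any fixed open set, each restaurant goes to its cheapest open site; total = fixed + service.
{B}: P→B 3, Q→B 6, R→B 2, S→B 2. Service 13; fixed 7; total 20.
{B, C}: service 9 + fixed 13 = 22
{C, D}: P→C 2, Q→C 3, R→D 6, S→C 2. Service 13; fixed 11; total 24.
{A, B, C, D, E}: service 9 + fixed 32 = 41
No other subset beats 20.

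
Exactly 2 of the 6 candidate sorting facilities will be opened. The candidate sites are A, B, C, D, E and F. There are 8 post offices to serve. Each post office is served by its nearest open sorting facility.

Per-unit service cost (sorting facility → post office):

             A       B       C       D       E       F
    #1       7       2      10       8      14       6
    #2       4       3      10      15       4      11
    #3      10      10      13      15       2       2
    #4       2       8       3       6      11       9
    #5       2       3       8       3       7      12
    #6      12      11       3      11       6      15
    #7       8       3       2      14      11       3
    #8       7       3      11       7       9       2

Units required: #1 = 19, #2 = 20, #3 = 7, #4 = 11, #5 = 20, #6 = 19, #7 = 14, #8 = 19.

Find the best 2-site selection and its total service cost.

Choose B and C; total service cost 403.

With exactly 2 open, each post office uses its cheapest among the chosen.
{B, C}: #1→B 2·19=38, #2→B 3·20=60, #3→B 10·7=70, #4→C 3·11=33, #5→B 3·20=60, #6→C 3·19=57, #7→C 2·14=28, #8→B 3·19=57. Service cost 403.
{B, E}: service cost 473
{A, B}: service cost 538
Among all 15 size-2 choices, {B, C} is lowest.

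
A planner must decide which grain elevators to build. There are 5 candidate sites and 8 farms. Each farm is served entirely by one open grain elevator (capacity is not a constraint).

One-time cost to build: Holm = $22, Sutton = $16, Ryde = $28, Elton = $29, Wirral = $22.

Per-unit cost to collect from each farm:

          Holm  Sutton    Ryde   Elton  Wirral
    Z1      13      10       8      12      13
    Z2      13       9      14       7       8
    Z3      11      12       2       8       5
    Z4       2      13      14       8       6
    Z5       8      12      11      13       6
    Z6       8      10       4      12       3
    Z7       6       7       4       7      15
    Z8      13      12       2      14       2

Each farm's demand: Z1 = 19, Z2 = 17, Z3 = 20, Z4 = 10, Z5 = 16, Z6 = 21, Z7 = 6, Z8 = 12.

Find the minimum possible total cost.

Minimum total cost: 627

For any fixed open set, each farm goes to its cheapest open site; total = fixed + service.
{Holm, Ryde, Wirral}: Z1→Ryde 8·19=152, Z2→Wirral 8·17=136, Z3→Ryde 2·20=40, Z4→Holm 2·10=20, Z5→Wirral 6·16=96, Z6→Wirral 3·21=63, Z7→Ryde 4·6=24, Z8→Ryde 2·12=24. Service 555; fixed 72; total 627.
{Holm, Ryde, Elton, Wirral}: Z1→Ryde 8·19=152, Z2→Elton 7·17=119, Z3→Ryde 2·20=40, Z4→Holm 2·10=20, Z5→Wirral 6·16=96, Z6→Wirral 3·21=63, Z7→Ryde 4·6=24, Z8→Ryde 2·12=24. Service 538; fixed 101; total 639.
{Holm, Sutton, Ryde, Wirral}: Z1→Ryde 8·19=152, Z2→Wirral 8·17=136, Z3→Ryde 2·20=40, Z4→Holm 2·10=20, Z5→Wirral 6·16=96, Z6→Wirral 3·21=63, Z7→Ryde 4·6=24, Z8→Ryde 2·12=24. Service 555; fixed 88; total 643.
{Holm, Sutton, Ryde, Elton, Wirral}: service 538 + fixed 117 = 655
No other subset beats 627.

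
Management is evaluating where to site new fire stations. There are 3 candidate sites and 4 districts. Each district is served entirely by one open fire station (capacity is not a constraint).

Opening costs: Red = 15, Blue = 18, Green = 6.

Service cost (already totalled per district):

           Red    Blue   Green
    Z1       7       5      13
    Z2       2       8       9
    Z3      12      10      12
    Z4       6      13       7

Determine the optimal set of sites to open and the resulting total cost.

For any fixed open set, each district goes to its cheapest open site; total = fixed + service.
{Red}: Z1→Red 7, Z2→Red 2, Z3→Red 12, Z4→Red 6. Service 27; fixed 15; total 42.
{Green}: service 41 + fixed 6 = 47
{Red, Green}: service 27 + fixed 21 = 48
{Red, Blue, Green}: service 23 + fixed 39 = 62
No other subset beats 42.

Open Red only; minimum total cost 42.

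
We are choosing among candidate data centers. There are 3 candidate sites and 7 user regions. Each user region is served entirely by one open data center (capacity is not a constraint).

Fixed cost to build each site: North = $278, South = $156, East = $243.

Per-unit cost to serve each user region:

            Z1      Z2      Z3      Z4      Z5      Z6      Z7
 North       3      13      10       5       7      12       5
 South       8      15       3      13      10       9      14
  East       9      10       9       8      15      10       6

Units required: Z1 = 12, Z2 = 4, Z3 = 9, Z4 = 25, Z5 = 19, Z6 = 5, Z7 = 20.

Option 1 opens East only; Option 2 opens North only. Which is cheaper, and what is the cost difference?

Option 2 is cheaper by 253.

Option 1: {East}: Z1→East 9·12=108, Z2→East 10·4=40, Z3→East 9·9=81, Z4→East 8·25=200, Z5→East 15·19=285, Z6→East 10·5=50, Z7→East 6·20=120. Service 884; fixed 243; total 1127.
Option 2: {North}: Z1→North 3·12=36, Z2→North 13·4=52, Z3→North 10·9=90, Z4→North 5·25=125, Z5→North 7·19=133, Z6→North 12·5=60, Z7→North 5·20=100. Service 596; fixed 278; total 874.
Difference: |1127 − 874| = 253.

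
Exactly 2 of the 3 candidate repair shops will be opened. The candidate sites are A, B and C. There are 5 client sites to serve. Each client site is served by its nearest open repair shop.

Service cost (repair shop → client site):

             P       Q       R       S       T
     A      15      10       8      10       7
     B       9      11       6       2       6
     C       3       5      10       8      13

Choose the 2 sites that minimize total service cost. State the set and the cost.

Choose B and C; total service cost 22.

With exactly 2 open, each client site uses its cheapest among the chosen.
{B, C}: P→C 3, Q→C 5, R→B 6, S→B 2, T→B 6. Service cost 22.
{A, C}: service cost 31
{A, B}: service cost 33
Among all 3 size-2 choices, {B, C} is lowest.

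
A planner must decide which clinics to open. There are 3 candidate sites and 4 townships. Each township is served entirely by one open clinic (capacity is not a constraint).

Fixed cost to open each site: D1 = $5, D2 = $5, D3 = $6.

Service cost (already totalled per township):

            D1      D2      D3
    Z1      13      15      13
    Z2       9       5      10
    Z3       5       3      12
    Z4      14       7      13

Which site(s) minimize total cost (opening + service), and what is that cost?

For any fixed open set, each township goes to its cheapest open site; total = fixed + service.
{D2}: Z1→D2 15, Z2→D2 5, Z3→D2 3, Z4→D2 7. Service 30; fixed 5; total 35.
{D1, D2}: Z1→D1 13, Z2→D2 5, Z3→D2 3, Z4→D2 7. Service 28; fixed 10; total 38.
{D2, D3}: Z1→D3 13, Z2→D2 5, Z3→D2 3, Z4→D2 7. Service 28; fixed 11; total 39.
{D1, D2, D3}: service 28 + fixed 16 = 44
No other subset beats 35.

Open D2 only; minimum total cost 35.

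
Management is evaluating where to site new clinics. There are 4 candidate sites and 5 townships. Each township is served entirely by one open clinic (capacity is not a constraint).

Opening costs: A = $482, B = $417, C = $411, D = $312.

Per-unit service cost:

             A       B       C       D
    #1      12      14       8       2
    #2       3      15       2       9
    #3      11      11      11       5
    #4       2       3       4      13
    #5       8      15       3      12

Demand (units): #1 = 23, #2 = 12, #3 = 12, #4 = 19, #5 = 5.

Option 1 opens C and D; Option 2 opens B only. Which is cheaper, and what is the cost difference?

Option 1 is cheaper by 239.

Option 1: {C, D}: #1→D 2·23=46, #2→C 2·12=24, #3→D 5·12=60, #4→C 4·19=76, #5→C 3·5=15. Service 221; fixed 723; total 944.
Option 2: {B}: #1→B 14·23=322, #2→B 15·12=180, #3→B 11·12=132, #4→B 3·19=57, #5→B 15·5=75. Service 766; fixed 417; total 1183.
Difference: |944 − 1183| = 239.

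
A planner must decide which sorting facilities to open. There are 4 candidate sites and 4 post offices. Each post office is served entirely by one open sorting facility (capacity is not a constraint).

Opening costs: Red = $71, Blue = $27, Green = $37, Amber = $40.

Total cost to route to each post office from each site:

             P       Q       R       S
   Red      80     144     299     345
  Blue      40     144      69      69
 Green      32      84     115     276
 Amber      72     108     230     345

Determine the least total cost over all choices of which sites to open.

Minimum total cost: 318

For any fixed open set, each post office goes to its cheapest open site; total = fixed + service.
{Blue, Green}: P→Green 32, Q→Green 84, R→Blue 69, S→Blue 69. Service 254; fixed 64; total 318.
{Blue}: service 322 + fixed 27 = 349
{Blue, Amber}: service 286 + fixed 67 = 353
{Red, Blue, Green, Amber}: P→Green 32, Q→Green 84, R→Blue 69, S→Blue 69. Service 254; fixed 175; total 429.
No other subset beats 318.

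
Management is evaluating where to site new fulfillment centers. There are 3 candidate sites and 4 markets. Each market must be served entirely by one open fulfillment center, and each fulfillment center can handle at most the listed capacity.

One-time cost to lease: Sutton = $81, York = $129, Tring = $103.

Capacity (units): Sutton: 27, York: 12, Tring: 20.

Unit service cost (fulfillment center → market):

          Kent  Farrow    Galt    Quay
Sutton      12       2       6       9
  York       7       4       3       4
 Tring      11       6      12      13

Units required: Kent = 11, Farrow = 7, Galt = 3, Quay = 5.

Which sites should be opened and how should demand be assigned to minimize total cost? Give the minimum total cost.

Open {Sutton}: Kent→Sutton 12·11=132, Farrow→Sutton 2·7=14, Galt→Sutton 6·3=18, Quay→Sutton 9·5=45.
Loads: Sutton carries 26/27. Service 209; fixed 81; total 290.
Next best feasible plan costs 364.

Minimum total cost: 290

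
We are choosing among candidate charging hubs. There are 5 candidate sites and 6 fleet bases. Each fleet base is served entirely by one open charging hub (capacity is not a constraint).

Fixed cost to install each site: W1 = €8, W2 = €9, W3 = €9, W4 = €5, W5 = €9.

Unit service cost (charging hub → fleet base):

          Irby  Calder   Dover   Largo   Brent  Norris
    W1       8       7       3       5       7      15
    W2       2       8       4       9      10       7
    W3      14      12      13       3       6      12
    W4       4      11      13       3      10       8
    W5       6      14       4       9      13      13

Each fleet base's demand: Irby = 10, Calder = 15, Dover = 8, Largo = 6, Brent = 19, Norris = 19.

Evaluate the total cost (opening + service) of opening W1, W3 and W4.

Each fleet base is assigned to its cheapest site among the open ones.
{W1, W3, W4}: Irby→W4 4·10=40, Calder→W1 7·15=105, Dover→W1 3·8=24, Largo→W3 3·6=18, Brent→W3 6·19=114, Norris→W4 8·19=152. Service 453; fixed 22; total 475.

Total cost: 475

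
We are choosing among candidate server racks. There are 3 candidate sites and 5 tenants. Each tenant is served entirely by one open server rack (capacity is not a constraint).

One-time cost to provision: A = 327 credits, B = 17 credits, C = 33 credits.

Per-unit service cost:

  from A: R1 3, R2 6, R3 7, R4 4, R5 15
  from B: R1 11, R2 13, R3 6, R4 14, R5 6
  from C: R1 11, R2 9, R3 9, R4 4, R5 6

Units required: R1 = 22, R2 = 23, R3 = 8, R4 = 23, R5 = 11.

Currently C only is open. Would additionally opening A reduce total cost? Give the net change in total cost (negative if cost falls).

No — net change +66 (cost rises by 66).

Current service cost with {C}: 679.
Adding A: each tenant re-picks its cheapest; new service cost 418, saving 261.
Extra fixed cost: 327. Net change = 327 − 261 = 66.
(Totals: 712 → 778.)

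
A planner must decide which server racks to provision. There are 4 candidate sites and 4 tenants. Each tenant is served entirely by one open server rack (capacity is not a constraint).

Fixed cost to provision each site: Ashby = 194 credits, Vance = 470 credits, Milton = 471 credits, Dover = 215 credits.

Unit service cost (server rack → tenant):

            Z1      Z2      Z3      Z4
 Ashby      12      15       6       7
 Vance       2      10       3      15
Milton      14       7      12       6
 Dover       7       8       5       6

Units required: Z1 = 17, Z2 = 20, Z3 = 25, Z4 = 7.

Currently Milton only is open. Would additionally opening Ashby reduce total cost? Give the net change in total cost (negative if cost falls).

Current service cost with {Milton}: 720.
Adding Ashby: each tenant re-picks its cheapest; new service cost 536, saving 184.
Extra fixed cost: 194. Net change = 194 − 184 = 10.
(Totals: 1191 → 1201.)

No — net change +10 (cost rises by 10).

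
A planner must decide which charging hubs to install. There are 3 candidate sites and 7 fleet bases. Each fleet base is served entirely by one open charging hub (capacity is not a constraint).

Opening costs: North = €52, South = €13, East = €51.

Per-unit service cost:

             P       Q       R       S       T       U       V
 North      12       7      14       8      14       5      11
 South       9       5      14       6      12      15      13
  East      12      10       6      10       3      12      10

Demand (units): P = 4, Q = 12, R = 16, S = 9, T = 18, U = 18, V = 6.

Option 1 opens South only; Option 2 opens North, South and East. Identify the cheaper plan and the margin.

Option 2 is cheaper by 385.

Option 1: {South}: P→South 9·4=36, Q→South 5·12=60, R→South 14·16=224, S→South 6·9=54, T→South 12·18=216, U→South 15·18=270, V→South 13·6=78. Service 938; fixed 13; total 951.
Option 2: {North, South, East}: P→South 9·4=36, Q→South 5·12=60, R→East 6·16=96, S→South 6·9=54, T→East 3·18=54, U→North 5·18=90, V→East 10·6=60. Service 450; fixed 116; total 566.
Difference: |951 − 566| = 385.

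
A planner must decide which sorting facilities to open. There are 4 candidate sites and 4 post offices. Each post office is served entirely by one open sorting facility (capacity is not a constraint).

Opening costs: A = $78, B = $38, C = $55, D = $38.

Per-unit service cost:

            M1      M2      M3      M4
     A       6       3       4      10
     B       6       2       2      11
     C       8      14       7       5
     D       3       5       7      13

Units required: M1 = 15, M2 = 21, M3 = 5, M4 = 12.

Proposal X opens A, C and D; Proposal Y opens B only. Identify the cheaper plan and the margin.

Proposal Y is cheaper by 47.

Proposal X: {A, C, D}: M1→D 3·15=45, M2→A 3·21=63, M3→A 4·5=20, M4→C 5·12=60. Service 188; fixed 171; total 359.
Proposal Y: {B}: M1→B 6·15=90, M2→B 2·21=42, M3→B 2·5=10, M4→B 11·12=132. Service 274; fixed 38; total 312.
Difference: |359 − 312| = 47.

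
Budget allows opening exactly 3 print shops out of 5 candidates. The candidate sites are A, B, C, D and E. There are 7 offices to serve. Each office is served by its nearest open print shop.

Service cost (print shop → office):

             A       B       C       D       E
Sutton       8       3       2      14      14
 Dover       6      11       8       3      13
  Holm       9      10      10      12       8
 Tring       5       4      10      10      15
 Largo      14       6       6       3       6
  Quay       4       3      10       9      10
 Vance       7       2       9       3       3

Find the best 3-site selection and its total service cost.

With exactly 3 open, each office uses its cheapest among the chosen.
{B, D, E}: Sutton→B 3, Dover→D 3, Holm→E 8, Tring→B 4, Largo→D 3, Quay→B 3, Vance→B 2. Service cost 26.
{A, B, D}: service cost 27
{B, C, D}: service cost 27
Among all 10 size-3 choices, {B, D, E} is lowest.

Choose B, D and E; total service cost 26.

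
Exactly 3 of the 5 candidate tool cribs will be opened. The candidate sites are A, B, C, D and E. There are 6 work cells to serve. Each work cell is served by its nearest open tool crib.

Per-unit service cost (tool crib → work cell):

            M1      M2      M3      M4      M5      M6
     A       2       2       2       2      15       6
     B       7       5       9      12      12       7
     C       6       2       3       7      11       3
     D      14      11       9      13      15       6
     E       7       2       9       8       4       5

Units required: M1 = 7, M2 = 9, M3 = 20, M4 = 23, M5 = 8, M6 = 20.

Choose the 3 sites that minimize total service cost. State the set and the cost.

Choose A, C and E; total service cost 210.

With exactly 3 open, each work cell uses its cheapest among the chosen.
{A, C, E}: M1→A 2·7=14, M2→A 2·9=18, M3→A 2·20=40, M4→A 2·23=46, M5→E 4·8=32, M6→C 3·20=60. Service cost 210.
{A, B, E}: service cost 250
{A, D, E}: service cost 250
Among all 10 size-3 choices, {A, C, E} is lowest.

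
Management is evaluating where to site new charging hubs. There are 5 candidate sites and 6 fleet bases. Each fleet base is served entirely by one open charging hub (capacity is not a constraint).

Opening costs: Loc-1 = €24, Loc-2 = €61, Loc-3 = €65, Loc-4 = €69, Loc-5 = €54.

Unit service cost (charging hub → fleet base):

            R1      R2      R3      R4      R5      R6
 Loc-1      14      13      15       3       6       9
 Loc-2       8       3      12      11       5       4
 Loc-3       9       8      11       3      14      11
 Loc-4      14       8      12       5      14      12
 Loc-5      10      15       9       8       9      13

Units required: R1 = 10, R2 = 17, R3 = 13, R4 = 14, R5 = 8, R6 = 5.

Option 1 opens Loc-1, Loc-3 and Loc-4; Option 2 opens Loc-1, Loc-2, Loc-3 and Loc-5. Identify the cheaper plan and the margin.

Option 1: {Loc-1, Loc-3, Loc-4}: R1→Loc-3 9·10=90, R2→Loc-3 8·17=136, R3→Loc-3 11·13=143, R4→Loc-1 3·14=42, R5→Loc-1 6·8=48, R6→Loc-1 9·5=45. Service 504; fixed 158; total 662.
Option 2: {Loc-1, Loc-2, Loc-3, Loc-5}: R1→Loc-2 8·10=80, R2→Loc-2 3·17=51, R3→Loc-5 9·13=117, R4→Loc-1 3·14=42, R5→Loc-2 5·8=40, R6→Loc-2 4·5=20. Service 350; fixed 204; total 554.
Difference: |662 − 554| = 108.

Option 2 is cheaper by 108.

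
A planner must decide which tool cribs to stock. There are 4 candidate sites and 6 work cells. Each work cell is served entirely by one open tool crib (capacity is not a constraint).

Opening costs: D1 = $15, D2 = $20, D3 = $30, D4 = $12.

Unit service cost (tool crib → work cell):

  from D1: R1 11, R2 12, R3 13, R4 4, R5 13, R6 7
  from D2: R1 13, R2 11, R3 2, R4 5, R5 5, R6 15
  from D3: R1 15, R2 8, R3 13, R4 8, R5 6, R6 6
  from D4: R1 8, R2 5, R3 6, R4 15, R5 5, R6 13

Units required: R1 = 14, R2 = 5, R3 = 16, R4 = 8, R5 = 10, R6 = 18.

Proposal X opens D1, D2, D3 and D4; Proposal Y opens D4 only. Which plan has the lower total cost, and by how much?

Proposal X: {D1, D2, D3, D4}: R1→D4 8·14=112, R2→D4 5·5=25, R3→D2 2·16=32, R4→D1 4·8=32, R5→D2 5·10=50, R6→D3 6·18=108. Service 359; fixed 77; total 436.
Proposal Y: {D4}: R1→D4 8·14=112, R2→D4 5·5=25, R3→D4 6·16=96, R4→D4 15·8=120, R5→D4 5·10=50, R6→D4 13·18=234. Service 637; fixed 12; total 649.
Difference: |436 − 649| = 213.

Proposal X is cheaper by 213.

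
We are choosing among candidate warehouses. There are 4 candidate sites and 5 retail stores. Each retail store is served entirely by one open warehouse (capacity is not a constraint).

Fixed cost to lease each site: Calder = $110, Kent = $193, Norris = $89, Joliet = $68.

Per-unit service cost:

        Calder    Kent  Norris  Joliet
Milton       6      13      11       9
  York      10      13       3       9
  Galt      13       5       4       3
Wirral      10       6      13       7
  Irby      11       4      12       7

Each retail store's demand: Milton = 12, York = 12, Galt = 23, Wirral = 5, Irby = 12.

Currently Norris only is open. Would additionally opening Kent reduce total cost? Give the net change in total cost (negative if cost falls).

Current service cost with {Norris}: 469.
Adding Kent: each retail store re-picks its cheapest; new service cost 338, saving 131.
Extra fixed cost: 193. Net change = 193 − 131 = 62.
(Totals: 558 → 620.)

No — net change +62 (cost rises by 62).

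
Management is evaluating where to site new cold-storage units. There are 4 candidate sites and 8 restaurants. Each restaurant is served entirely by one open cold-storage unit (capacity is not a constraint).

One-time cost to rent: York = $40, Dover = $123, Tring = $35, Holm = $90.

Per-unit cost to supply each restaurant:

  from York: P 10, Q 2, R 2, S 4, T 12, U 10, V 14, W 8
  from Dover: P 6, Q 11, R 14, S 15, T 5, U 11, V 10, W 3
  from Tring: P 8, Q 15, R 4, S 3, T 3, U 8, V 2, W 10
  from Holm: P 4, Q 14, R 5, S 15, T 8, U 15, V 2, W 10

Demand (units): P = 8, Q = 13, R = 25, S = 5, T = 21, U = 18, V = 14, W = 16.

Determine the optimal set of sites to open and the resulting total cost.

Open York and Tring; minimum total cost 593.

For any fixed open set, each restaurant goes to its cheapest open site; total = fixed + service.
{York, Tring}: P→Tring 8·8=64, Q→York 2·13=26, R→York 2·25=50, S→Tring 3·5=15, T→Tring 3·21=63, U→Tring 8·18=144, V→Tring 2·14=28, W→York 8·16=128. Service 518; fixed 75; total 593.
{York, Dover, Tring}: P→Dover 6·8=48, Q→York 2·13=26, R→York 2·25=50, S→Tring 3·5=15, T→Tring 3·21=63, U→Tring 8·18=144, V→Tring 2·14=28, W→Dover 3·16=48. Service 422; fixed 198; total 620.
{York, Tring, Holm}: service 486 + fixed 165 = 651
{York, Dover, Tring, Holm}: P→Holm 4·8=32, Q→York 2·13=26, R→York 2·25=50, S→Tring 3·5=15, T→Tring 3·21=63, U→Tring 8·18=144, V→Tring 2·14=28, W→Dover 3·16=48. Service 406; fixed 288; total 694.
No other subset beats 593.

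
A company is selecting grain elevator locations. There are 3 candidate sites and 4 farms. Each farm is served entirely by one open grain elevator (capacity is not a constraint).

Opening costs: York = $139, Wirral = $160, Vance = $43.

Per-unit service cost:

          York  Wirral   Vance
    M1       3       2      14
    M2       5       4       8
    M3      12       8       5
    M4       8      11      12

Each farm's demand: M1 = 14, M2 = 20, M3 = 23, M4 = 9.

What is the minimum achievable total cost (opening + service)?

Minimum total cost: 511

For any fixed open set, each farm goes to its cheapest open site; total = fixed + service.
{York, Vance}: M1→York 3·14=42, M2→York 5·20=100, M3→Vance 5·23=115, M4→York 8·9=72. Service 329; fixed 182; total 511.
{Wirral, Vance}: service 322 + fixed 203 = 525
{Wirral}: service 391 + fixed 160 = 551
{York, Wirral, Vance}: service 295 + fixed 342 = 637
(All 7 nonempty subsets were checked; York and Vance is lowest.)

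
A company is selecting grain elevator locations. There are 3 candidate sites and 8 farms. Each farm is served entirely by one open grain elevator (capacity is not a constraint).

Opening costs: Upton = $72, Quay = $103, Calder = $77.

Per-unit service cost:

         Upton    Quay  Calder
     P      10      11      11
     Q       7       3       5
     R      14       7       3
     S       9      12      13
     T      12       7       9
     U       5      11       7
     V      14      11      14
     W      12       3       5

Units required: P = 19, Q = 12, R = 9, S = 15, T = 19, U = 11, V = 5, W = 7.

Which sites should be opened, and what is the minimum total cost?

Open Upton and Quay; minimum total cost 863.

For any fixed open set, each farm goes to its cheapest open site; total = fixed + service.
{Upton, Quay}: P→Upton 10·19=190, Q→Quay 3·12=36, R→Quay 7·9=63, S→Upton 9·15=135, T→Quay 7·19=133, U→Upton 5·11=55, V→Quay 11·5=55, W→Quay 3·7=21. Service 688; fixed 175; total 863.
{Upton, Calder}: P→Upton 10·19=190, Q→Calder 5·12=60, R→Calder 3·9=27, S→Upton 9·15=135, T→Calder 9·19=171, U→Upton 5·11=55, V→Upton 14·5=70, W→Calder 5·7=35. Service 743; fixed 149; total 892.
{Upton, Quay, Calder}: service 652 + fixed 252 = 904
{Upton}: P→Upton 10·19=190, Q→Upton 7·12=84, R→Upton 14·9=126, S→Upton 9·15=135, T→Upton 12·19=228, U→Upton 5·11=55, V→Upton 14·5=70, W→Upton 12·7=84. Service 972; fixed 72; total 1044.
No other subset beats 863.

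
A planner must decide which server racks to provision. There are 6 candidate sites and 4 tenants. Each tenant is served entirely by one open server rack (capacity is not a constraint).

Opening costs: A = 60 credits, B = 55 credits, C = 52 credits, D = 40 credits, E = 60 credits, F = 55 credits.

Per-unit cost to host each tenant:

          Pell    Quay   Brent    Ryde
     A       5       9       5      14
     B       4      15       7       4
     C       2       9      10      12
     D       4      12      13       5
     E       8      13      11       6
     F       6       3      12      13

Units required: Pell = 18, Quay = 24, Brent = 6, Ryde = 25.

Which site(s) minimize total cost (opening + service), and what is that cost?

Open B and F; minimum total cost 396.

For any fixed open set, each tenant goes to its cheapest open site; total = fixed + service.
{B, F}: Pell→B 4·18=72, Quay→F 3·24=72, Brent→B 7·6=42, Ryde→B 4·25=100. Service 286; fixed 110; total 396.
{B, C, F}: Pell→C 2·18=36, Quay→F 3·24=72, Brent→B 7·6=42, Ryde→B 4·25=100. Service 250; fixed 162; total 412.
{B, D, F}: service 286 + fixed 150 = 436
{A, B, C, D, E, F}: service 238 + fixed 322 = 560
No other subset beats 396.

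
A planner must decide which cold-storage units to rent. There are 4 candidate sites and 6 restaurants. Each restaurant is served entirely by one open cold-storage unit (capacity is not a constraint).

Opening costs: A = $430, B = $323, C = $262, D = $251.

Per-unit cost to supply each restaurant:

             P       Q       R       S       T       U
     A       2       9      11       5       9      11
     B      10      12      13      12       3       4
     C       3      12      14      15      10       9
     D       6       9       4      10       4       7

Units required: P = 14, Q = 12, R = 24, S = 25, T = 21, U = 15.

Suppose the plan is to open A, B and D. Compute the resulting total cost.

Each restaurant is assigned to its cheapest site among the open ones.
{A, B, D}: P→A 2·14=28, Q→A 9·12=108, R→D 4·24=96, S→A 5·25=125, T→B 3·21=63, U→B 4·15=60. Service 480; fixed 1004; total 1484.

Total cost: 1484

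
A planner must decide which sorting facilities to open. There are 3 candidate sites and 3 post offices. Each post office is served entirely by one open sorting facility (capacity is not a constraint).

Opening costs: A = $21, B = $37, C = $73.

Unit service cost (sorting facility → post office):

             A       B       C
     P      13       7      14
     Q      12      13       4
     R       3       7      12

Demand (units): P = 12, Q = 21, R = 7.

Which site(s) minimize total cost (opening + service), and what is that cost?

Open A, B and C; minimum total cost 320.

For any fixed open set, each post office goes to its cheapest open site; total = fixed + service.
{A, B, C}: P→B 7·12=84, Q→C 4·21=84, R→A 3·7=21. Service 189; fixed 131; total 320.
{B, C}: service 217 + fixed 110 = 327
{A, C}: P→A 13·12=156, Q→C 4·21=84, R→A 3·7=21. Service 261; fixed 94; total 355.
{A}: service 429 + fixed 21 = 450
No other subset beats 320.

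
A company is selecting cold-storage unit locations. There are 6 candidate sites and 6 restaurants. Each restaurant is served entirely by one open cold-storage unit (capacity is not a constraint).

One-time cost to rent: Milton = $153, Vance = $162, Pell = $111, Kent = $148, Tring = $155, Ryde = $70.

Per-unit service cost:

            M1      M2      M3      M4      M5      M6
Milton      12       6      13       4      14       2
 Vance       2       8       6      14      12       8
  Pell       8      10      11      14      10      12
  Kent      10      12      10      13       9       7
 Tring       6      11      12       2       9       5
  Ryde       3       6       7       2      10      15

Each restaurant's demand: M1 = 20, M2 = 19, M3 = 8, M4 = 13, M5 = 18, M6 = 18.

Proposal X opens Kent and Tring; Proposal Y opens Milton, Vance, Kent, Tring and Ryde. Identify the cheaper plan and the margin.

Proposal X: {Kent, Tring}: M1→Tring 6·20=120, M2→Tring 11·19=209, M3→Kent 10·8=80, M4→Tring 2·13=26, M5→Kent 9·18=162, M6→Tring 5·18=90. Service 687; fixed 303; total 990.
Proposal Y: {Milton, Vance, Kent, Tring, Ryde}: M1→Vance 2·20=40, M2→Milton 6·19=114, M3→Vance 6·8=48, M4→Tring 2·13=26, M5→Kent 9·18=162, M6→Milton 2·18=36. Service 426; fixed 688; total 1114.
Difference: |990 − 1114| = 124.

Proposal X is cheaper by 124.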